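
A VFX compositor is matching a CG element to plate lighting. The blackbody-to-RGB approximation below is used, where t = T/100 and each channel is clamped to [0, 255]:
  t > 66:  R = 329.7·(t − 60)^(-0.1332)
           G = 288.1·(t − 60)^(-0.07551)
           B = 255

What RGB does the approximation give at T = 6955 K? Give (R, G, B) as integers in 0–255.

t = 6955/100 = 69.55; the t > 66 branch applies.
R = 329.7·(69.55 − 60)^(-0.1332) = 329.7·9.55^(-0.1332) = 329.7·0.74040 = 244.108.
G = 288.1·(69.55 − 60)^(-0.07551) = 288.1·9.55^(-0.07551) = 288.1·0.84333 = 242.965.
B = 255 by definition for t > 66.
Rounded: (244, 243, 255).

(244, 243, 255)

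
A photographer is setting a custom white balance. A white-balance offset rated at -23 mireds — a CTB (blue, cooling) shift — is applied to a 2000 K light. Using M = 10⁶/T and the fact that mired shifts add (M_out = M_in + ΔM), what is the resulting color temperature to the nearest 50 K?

2100 K

M_in = 10⁶/2000 = 500.00 mireds.
M_out = 500.00 + (-23) = 477.00 mireds.
T_out = 10⁶/477.00 = 2096.4 K → 2100 K.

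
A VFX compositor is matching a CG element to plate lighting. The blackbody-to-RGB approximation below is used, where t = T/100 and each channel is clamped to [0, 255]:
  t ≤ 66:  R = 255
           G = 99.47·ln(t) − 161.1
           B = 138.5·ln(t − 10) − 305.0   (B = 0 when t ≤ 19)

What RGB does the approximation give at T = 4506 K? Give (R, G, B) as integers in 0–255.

t = 4506/100 = 45.06; the t ≤ 66 branch applies.
R = 255 by definition for t ≤ 66.
G = 99.47·ln 45.06 − 161.1 = 99.47·3.8080 − 161.1 = 217.681.
B = 138.5·ln(45.06 − 10) − 305.0 = 138.5·ln 35.06 − 305.0 = 138.5·3.5571 − 305.0 = 187.653.
Rounded: (255, 218, 188).

(255, 218, 188)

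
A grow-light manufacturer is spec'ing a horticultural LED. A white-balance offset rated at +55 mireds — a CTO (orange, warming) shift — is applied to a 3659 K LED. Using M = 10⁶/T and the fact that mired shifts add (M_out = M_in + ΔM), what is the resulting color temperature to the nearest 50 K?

3050 K

M_in = 10⁶/3659 = 273.30 mireds.
M_out = 273.30 + (+55) = 328.30 mireds.
T_out = 10⁶/328.30 = 3046.0 K → 3050 K.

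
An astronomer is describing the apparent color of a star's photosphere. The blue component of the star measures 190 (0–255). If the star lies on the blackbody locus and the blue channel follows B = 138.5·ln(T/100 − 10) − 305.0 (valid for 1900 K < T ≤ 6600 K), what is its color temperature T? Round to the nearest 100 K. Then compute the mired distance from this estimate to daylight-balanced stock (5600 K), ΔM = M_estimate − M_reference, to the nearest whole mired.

+39 mireds

ln(t − 10) = (190 + 305.0) / 138.5 = 3.5740.
t − 10 = e^3.5740 = 35.659, so t = 45.659.
T = 100·t = 4566 K → 4600 K to the nearest 100 K.
M_estimate = 10⁶/4600 = 217.39; M_reference = 10⁶/5600 = 178.57.
ΔM = 217.39 − 178.57 = 38.82 → +39 mireds.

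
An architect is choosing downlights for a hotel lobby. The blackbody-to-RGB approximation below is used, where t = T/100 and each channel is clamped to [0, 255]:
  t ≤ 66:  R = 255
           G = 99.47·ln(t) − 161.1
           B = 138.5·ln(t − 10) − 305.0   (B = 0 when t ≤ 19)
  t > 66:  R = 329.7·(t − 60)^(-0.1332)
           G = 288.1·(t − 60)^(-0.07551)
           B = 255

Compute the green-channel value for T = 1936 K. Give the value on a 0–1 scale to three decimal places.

t = 1936/100 = 19.36; the t ≤ 66 branch applies.
G = 99.47·ln 19.36 − 161.1 = 99.47·2.9632 − 161.1 = 133.650.
On a 0–1 scale: 133.650/255 = 0.5241 → 0.524.

0.524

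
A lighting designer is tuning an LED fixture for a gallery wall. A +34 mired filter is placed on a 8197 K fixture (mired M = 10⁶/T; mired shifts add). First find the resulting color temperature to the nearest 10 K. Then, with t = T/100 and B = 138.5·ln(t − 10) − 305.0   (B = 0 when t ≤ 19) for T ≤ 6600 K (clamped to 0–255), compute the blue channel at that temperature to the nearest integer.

248

M_in = 10⁶/8197 = 122.00; M_out = 122.00 + (+34) = 156.00.
T_out = 10⁶/156.00 = 6410.4 K → 6410 K; t = 64.1.
B = 138.5·ln(64.1 − 10) − 305.0 = 138.5·ln 54.1 − 305.0 = 138.5·3.9908 − 305.0 = 247.731.
Rounded: 248.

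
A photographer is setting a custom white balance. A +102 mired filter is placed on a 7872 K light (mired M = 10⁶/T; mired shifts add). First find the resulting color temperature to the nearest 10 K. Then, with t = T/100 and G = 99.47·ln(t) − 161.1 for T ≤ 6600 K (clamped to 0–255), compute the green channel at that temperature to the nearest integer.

M_in = 10⁶/7872 = 127.03; M_out = 127.03 + (+102) = 229.03.
T_out = 10⁶/229.03 = 4366.2 K → 4370 K; t = 43.7.
G = 99.47·ln 43.7 − 161.1 = 99.47·3.7773 − 161.1 = 214.633.
Rounded: 215.

215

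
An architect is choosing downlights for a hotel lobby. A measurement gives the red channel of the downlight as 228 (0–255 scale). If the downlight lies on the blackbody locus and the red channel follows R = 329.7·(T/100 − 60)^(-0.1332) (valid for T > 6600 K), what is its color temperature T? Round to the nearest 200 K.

7600 K

(t − 60)^(-0.1332) = 228/329.7 = 0.69154.
t − 60 = 0.69154^(1/-0.1332) = 0.69154^(-7.508) = 15.943, so t = 75.943.
T = 100·t = 7594 K → 7600 K to the nearest 200 K.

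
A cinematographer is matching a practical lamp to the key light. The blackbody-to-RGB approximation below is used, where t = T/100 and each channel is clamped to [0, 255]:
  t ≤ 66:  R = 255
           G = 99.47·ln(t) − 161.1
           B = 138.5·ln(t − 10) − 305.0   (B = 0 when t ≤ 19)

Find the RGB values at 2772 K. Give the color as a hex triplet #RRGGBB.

t = 2772/100 = 27.72; the t ≤ 66 branch applies.
R = 255 by definition for t ≤ 66.
G = 99.47·ln 27.72 − 161.1 = 99.47·3.3222 − 161.1 = 169.355.
B = 138.5·ln(27.72 − 10) − 305.0 = 138.5·ln 17.72 − 305.0 = 138.5·2.8747 − 305.0 = 93.145.
Rounded: (255, 169, 93).
In hex: #FFA95D.

#FFA95D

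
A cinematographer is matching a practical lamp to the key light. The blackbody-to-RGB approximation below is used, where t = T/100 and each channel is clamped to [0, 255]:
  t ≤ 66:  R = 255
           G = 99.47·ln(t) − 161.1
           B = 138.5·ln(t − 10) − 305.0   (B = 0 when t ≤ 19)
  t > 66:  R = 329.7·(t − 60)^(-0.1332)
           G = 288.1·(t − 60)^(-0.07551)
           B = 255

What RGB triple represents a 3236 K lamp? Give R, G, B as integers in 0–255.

R=255, G=185, B=125

t = 3236/100 = 32.36; the t ≤ 66 branch applies.
R = 255 by definition for t ≤ 66.
G = 99.47·ln 32.36 − 161.1 = 99.47·3.4769 − 161.1 = 184.750.
B = 138.5·ln(32.36 − 10) − 305.0 = 138.5·ln 22.36 − 305.0 = 138.5·3.1073 − 305.0 = 125.357.
Rounded: (255, 185, 125).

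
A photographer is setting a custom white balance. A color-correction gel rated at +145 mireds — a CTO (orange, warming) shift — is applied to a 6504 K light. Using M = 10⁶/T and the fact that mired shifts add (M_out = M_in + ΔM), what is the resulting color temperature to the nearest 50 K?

3350 K

M_in = 10⁶/6504 = 153.75 mireds.
M_out = 153.75 + (+145) = 298.75 mireds.
T_out = 10⁶/298.75 = 3347.3 K → 3350 K.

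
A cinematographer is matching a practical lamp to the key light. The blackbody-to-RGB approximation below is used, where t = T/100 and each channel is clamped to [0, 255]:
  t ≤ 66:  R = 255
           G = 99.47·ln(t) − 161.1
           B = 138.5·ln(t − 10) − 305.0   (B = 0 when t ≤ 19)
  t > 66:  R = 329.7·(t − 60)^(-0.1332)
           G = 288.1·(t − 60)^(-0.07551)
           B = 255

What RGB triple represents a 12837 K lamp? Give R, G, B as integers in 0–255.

t = 12837/100 = 128.37; the t > 66 branch applies.
R = 329.7·(128.37 − 60)^(-0.1332) = 329.7·68.37^(-0.1332) = 329.7·0.56963 = 187.808.
G = 288.1·(128.37 − 60)^(-0.07551) = 288.1·68.37^(-0.07551) = 288.1·0.72686 = 209.408.
B = 255 by definition for t > 66.
Rounded: (188, 209, 255).

R=188, G=209, B=255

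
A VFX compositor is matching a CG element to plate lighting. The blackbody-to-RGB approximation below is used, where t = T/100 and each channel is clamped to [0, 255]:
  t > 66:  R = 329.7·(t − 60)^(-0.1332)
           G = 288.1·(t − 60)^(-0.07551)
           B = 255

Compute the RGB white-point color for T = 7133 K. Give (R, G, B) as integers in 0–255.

(239, 240, 255)

t = 7133/100 = 71.33; the t > 66 branch applies.
R = 329.7·(71.33 − 60)^(-0.1332) = 329.7·11.33^(-0.1332) = 329.7·0.72373 = 238.614.
G = 288.1·(71.33 − 60)^(-0.07551) = 288.1·11.33^(-0.07551) = 288.1·0.83252 = 239.849.
B = 255 by definition for t > 66.
Rounded: (239, 240, 255).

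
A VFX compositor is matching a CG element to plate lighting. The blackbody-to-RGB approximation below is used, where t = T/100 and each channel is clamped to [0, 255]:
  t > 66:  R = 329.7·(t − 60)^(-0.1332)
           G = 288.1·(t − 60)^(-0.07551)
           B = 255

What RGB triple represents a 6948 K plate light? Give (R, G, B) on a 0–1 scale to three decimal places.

(0.958, 0.953, 1.000)

t = 6948/100 = 69.48; the t > 66 branch applies.
R = 329.7·(69.48 − 60)^(-0.1332) = 329.7·9.48^(-0.1332) = 329.7·0.74112 = 244.348.
G = 288.1·(69.48 − 60)^(-0.07551) = 288.1·9.48^(-0.07551) = 288.1·0.84380 = 243.100.
B = 255 by definition for t > 66.
Dividing each by 255: (0.9582, 0.9533, 1.0000) → (0.958, 0.953, 1.000).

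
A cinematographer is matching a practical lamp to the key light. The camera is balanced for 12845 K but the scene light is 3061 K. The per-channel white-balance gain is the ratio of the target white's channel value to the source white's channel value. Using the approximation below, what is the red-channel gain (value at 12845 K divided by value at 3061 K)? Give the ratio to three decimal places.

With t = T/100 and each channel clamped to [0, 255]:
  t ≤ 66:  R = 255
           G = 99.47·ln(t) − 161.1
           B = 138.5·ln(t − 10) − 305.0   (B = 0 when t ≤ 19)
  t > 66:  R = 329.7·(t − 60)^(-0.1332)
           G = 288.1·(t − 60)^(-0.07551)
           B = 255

At 3061 K (t = 30.61):
  R = 255 by definition for t ≤ 66.
At 12845 K (t = 128.45):
  R = 329.7·(128.45 − 60)^(-0.1332) = 329.7·68.45^(-0.1332) = 329.7·0.56955 = 187.779.
Gain = 187.779 / 255.000 = 0.7364 → 0.736.

0.736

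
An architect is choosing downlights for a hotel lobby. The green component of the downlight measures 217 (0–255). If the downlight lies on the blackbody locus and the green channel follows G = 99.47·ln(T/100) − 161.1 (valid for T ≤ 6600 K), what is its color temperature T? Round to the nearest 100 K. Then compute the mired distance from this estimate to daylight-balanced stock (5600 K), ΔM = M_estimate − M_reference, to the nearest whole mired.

ln t = (217 + 161.1) / 99.47 = 3.8011.
t = e^3.8011 = 44.752.
T = 100·t = 4475 K → 4500 K to the nearest 100 K.
M_estimate = 10⁶/4500 = 222.22; M_reference = 10⁶/5600 = 178.57.
ΔM = 222.22 − 178.57 = 43.65 → +44 mireds.

+44 mireds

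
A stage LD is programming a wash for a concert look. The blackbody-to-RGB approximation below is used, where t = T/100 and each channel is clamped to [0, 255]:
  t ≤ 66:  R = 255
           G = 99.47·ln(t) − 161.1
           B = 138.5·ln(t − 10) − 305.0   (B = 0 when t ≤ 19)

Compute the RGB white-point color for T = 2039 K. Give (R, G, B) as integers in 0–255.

t = 2039/100 = 20.39; the t ≤ 66 branch applies.
R = 255 by definition for t ≤ 66.
G = 99.47·ln 20.39 − 161.1 = 99.47·3.0150 − 161.1 = 138.806.
B = 138.5·ln(20.39 − 10) − 305.0 = 138.5·ln 10.39 − 305.0 = 138.5·2.3408 − 305.0 = 19.207.
Rounded: (255, 139, 19).

(255, 139, 19)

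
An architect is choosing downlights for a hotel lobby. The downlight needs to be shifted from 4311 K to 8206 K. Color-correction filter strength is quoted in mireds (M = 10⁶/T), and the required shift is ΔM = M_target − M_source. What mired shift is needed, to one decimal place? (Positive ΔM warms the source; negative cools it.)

-110.1 mireds

M_source = 10⁶/4311 = 231.965; M_target = 10⁶/8206 = 121.862.
ΔM = 121.862 − 231.965 = -110.103 → -110.1 mireds, a cooling shift.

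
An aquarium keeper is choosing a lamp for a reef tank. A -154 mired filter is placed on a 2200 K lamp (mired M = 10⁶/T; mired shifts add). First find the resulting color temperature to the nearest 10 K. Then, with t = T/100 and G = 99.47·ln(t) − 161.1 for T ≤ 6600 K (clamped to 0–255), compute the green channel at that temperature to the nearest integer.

M_in = 10⁶/2200 = 454.55; M_out = 454.55 + (-154) = 300.55.
T_out = 10⁶/300.55 = 3327.3 K → 3330 K; t = 33.3.
G = 99.47·ln 33.3 − 161.1 = 99.47·3.5056 − 161.1 = 187.598.
Rounded: 188.

188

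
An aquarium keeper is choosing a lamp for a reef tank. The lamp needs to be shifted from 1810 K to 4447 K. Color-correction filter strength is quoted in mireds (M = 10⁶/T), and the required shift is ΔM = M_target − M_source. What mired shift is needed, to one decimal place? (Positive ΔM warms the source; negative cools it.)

-327.6 mireds

M_source = 10⁶/1810 = 552.486; M_target = 10⁶/4447 = 224.871.
ΔM = 224.871 − 552.486 = -327.615 → -327.6 mireds, a cooling shift.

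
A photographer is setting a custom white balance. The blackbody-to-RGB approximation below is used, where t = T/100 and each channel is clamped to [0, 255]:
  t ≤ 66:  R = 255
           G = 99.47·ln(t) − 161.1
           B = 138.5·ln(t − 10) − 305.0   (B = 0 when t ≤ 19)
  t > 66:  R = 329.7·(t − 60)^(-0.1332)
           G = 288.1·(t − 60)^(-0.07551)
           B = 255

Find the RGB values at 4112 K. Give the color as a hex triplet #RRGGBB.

#FFD1AB

t = 4112/100 = 41.12; the t ≤ 66 branch applies.
R = 255 by definition for t ≤ 66.
G = 99.47·ln 41.12 − 161.1 = 99.47·3.7165 − 161.1 = 208.580.
B = 138.5·ln(41.12 − 10) − 305.0 = 138.5·ln 31.12 − 305.0 = 138.5·3.4379 − 305.0 = 171.142.
Rounded: (255, 209, 171).
In hex: #FFD1AB.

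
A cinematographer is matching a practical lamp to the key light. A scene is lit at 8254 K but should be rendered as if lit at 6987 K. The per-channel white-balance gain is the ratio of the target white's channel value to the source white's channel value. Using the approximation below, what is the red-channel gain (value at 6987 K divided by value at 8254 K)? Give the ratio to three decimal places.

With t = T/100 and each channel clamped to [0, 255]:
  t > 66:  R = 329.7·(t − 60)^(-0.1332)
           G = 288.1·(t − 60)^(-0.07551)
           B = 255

1.116

At 8254 K (t = 82.54):
  R = 329.7·(82.54 − 60)^(-0.1332) = 329.7·22.54^(-0.1332) = 329.7·0.66037 = 217.724.
At 6987 K (t = 69.87):
  R = 329.7·(69.87 − 60)^(-0.1332) = 329.7·9.87^(-0.1332) = 329.7·0.73715 = 243.039.
Gain = 243.039 / 217.724 = 1.1163 → 1.116.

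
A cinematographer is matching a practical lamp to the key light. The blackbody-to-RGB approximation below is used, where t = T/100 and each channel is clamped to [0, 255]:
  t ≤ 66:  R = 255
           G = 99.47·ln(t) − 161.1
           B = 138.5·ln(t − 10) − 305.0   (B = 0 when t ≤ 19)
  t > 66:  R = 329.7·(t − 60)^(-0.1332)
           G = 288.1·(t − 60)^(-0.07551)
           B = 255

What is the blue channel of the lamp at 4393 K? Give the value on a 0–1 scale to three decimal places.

0.718

t = 4393/100 = 43.93; the t ≤ 66 branch applies.
B = 138.5·ln(43.93 − 10) − 305.0 = 138.5·ln 33.93 − 305.0 = 138.5·3.5243 − 305.0 = 183.115.
On a 0–1 scale: 183.115/255 = 0.7181 → 0.718.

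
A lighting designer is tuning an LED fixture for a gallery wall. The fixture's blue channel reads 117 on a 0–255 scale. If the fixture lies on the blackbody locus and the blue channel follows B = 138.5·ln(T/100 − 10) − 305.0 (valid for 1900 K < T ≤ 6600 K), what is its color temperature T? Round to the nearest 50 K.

3100 K

ln(t − 10) = (117 + 305.0) / 138.5 = 3.0469.
t − 10 = e^3.0469 = 21.051, so t = 31.051.
T = 100·t = 3105 K → 3100 K to the nearest 50 K.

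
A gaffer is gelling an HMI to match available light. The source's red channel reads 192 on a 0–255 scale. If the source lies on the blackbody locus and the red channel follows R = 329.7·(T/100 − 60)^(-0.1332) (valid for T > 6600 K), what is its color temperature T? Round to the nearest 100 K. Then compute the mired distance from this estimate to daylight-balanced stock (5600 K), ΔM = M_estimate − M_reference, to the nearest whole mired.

(t − 60)^(-0.1332) = 192/329.7 = 0.58235.
t − 60 = 0.58235^(1/-0.1332) = 0.58235^(-7.508) = 57.929, so t = 117.929.
T = 100·t = 11793 K → 11800 K to the nearest 100 K.
M_estimate = 10⁶/11800 = 84.75; M_reference = 10⁶/5600 = 178.57.
ΔM = 84.75 − 178.57 = -93.83 → -94 mireds.

-94 mireds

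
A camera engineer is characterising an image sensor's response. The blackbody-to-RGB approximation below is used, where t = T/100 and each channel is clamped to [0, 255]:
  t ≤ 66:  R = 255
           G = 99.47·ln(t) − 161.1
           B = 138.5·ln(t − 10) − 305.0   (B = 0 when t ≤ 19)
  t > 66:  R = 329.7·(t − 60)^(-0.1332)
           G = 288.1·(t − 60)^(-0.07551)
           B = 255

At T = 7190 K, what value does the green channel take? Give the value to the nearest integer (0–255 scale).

239

t = 7190/100 = 71.9; the t > 66 branch applies.
G = 288.1·(71.9 − 60)^(-0.07551) = 288.1·11.9^(-0.07551) = 288.1·0.82944 = 238.962.
Rounded: 239.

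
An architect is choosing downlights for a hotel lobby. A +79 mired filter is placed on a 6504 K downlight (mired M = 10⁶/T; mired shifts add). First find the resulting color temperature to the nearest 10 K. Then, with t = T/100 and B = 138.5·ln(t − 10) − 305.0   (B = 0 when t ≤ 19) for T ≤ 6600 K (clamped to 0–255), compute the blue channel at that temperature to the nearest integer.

M_in = 10⁶/6504 = 153.75; M_out = 153.75 + (+79) = 232.75.
T_out = 10⁶/232.75 = 4296.4 K → 4300 K; t = 43.
B = 138.5·ln(43 − 10) − 305.0 = 138.5·ln 33 − 305.0 = 138.5·3.4965 − 305.0 = 179.266.
Rounded: 179.

179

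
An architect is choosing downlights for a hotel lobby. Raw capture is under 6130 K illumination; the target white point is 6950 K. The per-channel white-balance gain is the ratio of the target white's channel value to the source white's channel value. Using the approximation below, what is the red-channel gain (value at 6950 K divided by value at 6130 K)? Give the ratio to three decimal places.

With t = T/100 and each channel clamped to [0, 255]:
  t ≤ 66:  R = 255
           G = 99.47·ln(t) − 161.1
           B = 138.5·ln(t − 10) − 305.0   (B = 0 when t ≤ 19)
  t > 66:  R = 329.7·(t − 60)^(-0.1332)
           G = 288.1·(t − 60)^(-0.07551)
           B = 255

At 6130 K (t = 61.3):
  R = 255 by definition for t ≤ 66.
At 6950 K (t = 69.5):
  R = 329.7·(69.5 − 60)^(-0.1332) = 329.7·9.5^(-0.1332) = 329.7·0.74091 = 244.279.
Gain = 244.279 / 255.000 = 0.9580 → 0.958.

0.958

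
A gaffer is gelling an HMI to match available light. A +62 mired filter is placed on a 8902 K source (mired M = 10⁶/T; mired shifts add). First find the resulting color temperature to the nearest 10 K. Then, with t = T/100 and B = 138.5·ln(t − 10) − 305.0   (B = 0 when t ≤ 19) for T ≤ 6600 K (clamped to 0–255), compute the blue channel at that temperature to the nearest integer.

229

M_in = 10⁶/8902 = 112.33; M_out = 112.33 + (+62) = 174.33.
T_out = 10⁶/174.33 = 5736.1 K → 5740 K; t = 57.4.
B = 138.5·ln(57.4 − 10) − 305.0 = 138.5·ln 47.4 − 305.0 = 138.5·3.8586 − 305.0 = 229.419.
Rounded: 229.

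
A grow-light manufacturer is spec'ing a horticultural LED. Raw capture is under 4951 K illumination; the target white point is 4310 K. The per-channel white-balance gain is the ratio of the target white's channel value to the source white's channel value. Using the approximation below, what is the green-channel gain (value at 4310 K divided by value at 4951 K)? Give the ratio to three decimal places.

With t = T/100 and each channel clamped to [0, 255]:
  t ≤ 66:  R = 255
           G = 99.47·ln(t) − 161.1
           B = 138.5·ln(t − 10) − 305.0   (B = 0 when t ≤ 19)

0.939

At 4951 K (t = 49.51):
  G = 99.47·ln 49.51 − 161.1 = 99.47·3.9022 − 161.1 = 227.049.
At 4310 K (t = 43.1):
  G = 99.47·ln 43.1 − 161.1 = 99.47·3.7635 − 161.1 = 213.258.
Gain = 213.258 / 227.049 = 0.9393 → 0.939.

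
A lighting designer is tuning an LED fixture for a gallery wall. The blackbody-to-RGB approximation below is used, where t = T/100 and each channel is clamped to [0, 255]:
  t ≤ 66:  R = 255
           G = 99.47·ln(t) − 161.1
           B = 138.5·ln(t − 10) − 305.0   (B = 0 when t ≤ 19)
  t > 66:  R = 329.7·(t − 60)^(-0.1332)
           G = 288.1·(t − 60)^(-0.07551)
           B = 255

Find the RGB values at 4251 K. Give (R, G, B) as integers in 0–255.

(255, 212, 177)

t = 4251/100 = 42.51; the t ≤ 66 branch applies.
R = 255 by definition for t ≤ 66.
G = 99.47·ln 42.51 − 161.1 = 99.47·3.7497 − 161.1 = 211.887.
B = 138.5·ln(42.51 − 10) − 305.0 = 138.5·ln 32.51 − 305.0 = 138.5·3.4815 − 305.0 = 177.194.
Rounded: (255, 212, 177).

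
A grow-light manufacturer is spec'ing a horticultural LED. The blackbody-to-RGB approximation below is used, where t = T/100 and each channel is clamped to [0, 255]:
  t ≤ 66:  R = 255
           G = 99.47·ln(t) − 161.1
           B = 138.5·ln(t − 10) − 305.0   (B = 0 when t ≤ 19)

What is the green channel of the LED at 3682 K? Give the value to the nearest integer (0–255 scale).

198

t = 3682/100 = 36.82; the t ≤ 66 branch applies.
G = 99.47·ln 36.82 − 161.1 = 99.47·3.6060 − 161.1 = 197.593.
Rounded: 198.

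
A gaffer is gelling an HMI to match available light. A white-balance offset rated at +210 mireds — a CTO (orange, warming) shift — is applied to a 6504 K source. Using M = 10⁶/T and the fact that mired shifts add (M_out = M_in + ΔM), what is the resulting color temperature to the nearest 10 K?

2750 K

M_in = 10⁶/6504 = 153.75 mireds.
M_out = 153.75 + (+210) = 363.75 mireds.
T_out = 10⁶/363.75 = 2749.1 K → 2750 K.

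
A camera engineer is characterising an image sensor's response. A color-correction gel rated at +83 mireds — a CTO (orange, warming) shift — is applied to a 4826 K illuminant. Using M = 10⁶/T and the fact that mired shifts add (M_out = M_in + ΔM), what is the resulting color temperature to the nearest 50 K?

M_in = 10⁶/4826 = 207.21 mireds.
M_out = 207.21 + (+83) = 290.21 mireds.
T_out = 10⁶/290.21 = 3445.8 K → 3450 K.

3450 K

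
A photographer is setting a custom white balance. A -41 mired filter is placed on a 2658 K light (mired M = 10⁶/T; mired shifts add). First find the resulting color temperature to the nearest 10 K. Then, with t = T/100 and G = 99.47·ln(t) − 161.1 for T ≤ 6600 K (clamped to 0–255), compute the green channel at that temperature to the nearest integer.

177

M_in = 10⁶/2658 = 376.22; M_out = 376.22 + (-41) = 335.22.
T_out = 10⁶/335.22 = 2983.1 K → 2980 K; t = 29.8.
G = 99.47·ln 29.8 − 161.1 = 99.47·3.3945 − 161.1 = 176.552.
Rounded: 177.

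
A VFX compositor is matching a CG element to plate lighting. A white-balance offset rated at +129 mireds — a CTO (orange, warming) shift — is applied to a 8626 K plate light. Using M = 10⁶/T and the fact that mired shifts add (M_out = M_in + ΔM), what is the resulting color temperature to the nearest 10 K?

4080 K

M_in = 10⁶/8626 = 115.93 mireds.
M_out = 115.93 + (+129) = 244.93 mireds.
T_out = 10⁶/244.93 = 4082.8 K → 4080 K.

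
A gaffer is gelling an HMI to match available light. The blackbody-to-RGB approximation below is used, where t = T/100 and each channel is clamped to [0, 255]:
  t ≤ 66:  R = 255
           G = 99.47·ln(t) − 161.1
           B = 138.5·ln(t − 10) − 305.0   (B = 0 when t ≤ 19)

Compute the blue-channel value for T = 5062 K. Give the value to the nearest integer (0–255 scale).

208

t = 5062/100 = 50.62; the t ≤ 66 branch applies.
B = 138.5·ln(50.62 − 10) − 305.0 = 138.5·ln 40.62 − 305.0 = 138.5·3.7043 − 305.0 = 208.040.
Rounded: 208.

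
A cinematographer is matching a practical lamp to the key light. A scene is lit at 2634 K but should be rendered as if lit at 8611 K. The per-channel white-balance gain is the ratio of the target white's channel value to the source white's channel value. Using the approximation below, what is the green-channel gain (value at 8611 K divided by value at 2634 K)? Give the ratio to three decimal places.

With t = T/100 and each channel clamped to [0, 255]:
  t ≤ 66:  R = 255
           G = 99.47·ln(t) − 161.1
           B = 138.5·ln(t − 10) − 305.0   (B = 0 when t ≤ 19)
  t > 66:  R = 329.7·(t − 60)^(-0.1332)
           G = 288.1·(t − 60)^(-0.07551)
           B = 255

At 2634 K (t = 26.34):
  G = 99.47·ln 26.34 − 161.1 = 99.47·3.2711 − 161.1 = 164.275.
At 8611 K (t = 86.11):
  G = 288.1·(86.11 − 60)^(-0.07551) = 288.1·26.11^(-0.07551) = 288.1·0.78166 = 225.196.
Gain = 225.196 / 164.275 = 1.3708 → 1.371.

1.371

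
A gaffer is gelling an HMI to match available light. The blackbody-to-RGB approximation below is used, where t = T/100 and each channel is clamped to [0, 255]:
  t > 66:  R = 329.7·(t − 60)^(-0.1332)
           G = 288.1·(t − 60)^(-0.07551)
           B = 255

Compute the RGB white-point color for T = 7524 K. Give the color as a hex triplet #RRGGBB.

#E5EBFF

t = 7524/100 = 75.24; the t > 66 branch applies.
R = 329.7·(75.24 − 60)^(-0.1332) = 329.7·15.24^(-0.1332) = 329.7·0.69571 = 229.375.
G = 288.1·(75.24 − 60)^(-0.07551) = 288.1·15.24^(-0.07551) = 288.1·0.81409 = 234.540.
B = 255 by definition for t > 66.
Rounded: (229, 235, 255).
In hex: #E5EBFF.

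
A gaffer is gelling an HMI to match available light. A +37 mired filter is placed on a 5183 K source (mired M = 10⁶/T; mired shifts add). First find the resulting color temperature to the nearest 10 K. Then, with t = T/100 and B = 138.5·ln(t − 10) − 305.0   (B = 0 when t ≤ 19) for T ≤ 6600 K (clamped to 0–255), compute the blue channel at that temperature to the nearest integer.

181

M_in = 10⁶/5183 = 192.94; M_out = 192.94 + (+37) = 229.94.
T_out = 10⁶/229.94 = 4349.0 K → 4350 K; t = 43.5.
B = 138.5·ln(43.5 − 10) − 305.0 = 138.5·ln 33.5 − 305.0 = 138.5·3.5115 − 305.0 = 181.349.
Rounded: 181.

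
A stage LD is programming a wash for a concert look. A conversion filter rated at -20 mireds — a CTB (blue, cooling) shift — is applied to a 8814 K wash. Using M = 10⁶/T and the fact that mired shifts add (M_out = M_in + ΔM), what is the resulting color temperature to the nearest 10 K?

M_in = 10⁶/8814 = 113.46 mireds.
M_out = 113.46 + (-20) = 93.46 mireds.
T_out = 10⁶/93.46 = 10700.2 K → 10700 K.

10700 K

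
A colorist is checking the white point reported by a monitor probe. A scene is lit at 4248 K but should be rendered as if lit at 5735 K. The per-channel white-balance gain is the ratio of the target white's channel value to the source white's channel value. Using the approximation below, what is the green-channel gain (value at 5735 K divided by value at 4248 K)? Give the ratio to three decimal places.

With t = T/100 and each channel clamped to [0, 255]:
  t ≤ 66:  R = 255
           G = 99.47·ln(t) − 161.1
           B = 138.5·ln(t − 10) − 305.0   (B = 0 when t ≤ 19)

1.141

At 4248 K (t = 42.48):
  G = 99.47·ln 42.48 − 161.1 = 99.47·3.7490 − 161.1 = 211.816.
At 5735 K (t = 57.35):
  G = 99.47·ln 57.35 − 161.1 = 99.47·4.0492 − 161.1 = 241.671.
Gain = 241.671 / 211.816 = 1.1409 → 1.141.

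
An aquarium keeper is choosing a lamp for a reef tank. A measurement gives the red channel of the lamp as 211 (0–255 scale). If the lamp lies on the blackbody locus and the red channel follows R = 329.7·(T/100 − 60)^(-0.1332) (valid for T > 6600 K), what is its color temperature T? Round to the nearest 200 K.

(t − 60)^(-0.1332) = 211/329.7 = 0.63998.
t − 60 = 0.63998^(1/-0.1332) = 0.63998^(-7.508) = 28.525, so t = 88.525.
T = 100·t = 8853 K → 8800 K to the nearest 200 K.

8800 K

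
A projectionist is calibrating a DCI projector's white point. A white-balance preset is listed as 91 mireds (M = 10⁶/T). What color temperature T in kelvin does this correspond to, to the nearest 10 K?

T = 10⁶ / 91 = 10989.01 K → 10990 K.

10990 K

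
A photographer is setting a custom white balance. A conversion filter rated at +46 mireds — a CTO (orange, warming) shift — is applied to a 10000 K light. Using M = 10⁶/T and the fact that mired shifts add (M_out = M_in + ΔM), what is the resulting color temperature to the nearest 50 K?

6850 K

M_in = 10⁶/10000 = 100.00 mireds.
M_out = 100.00 + (+46) = 146.00 mireds.
T_out = 10⁶/146.00 = 6849.3 K → 6850 K.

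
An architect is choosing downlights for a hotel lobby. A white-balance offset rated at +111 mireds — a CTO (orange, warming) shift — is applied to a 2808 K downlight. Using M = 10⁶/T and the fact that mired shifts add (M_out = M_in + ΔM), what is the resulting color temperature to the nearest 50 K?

2150 K

M_in = 10⁶/2808 = 356.13 mireds.
M_out = 356.13 + (+111) = 467.13 mireds.
T_out = 10⁶/467.13 = 2140.8 K → 2150 K.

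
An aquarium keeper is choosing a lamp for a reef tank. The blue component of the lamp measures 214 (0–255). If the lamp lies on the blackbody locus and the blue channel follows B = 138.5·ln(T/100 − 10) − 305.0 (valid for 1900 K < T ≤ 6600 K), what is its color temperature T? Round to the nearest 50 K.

ln(t − 10) = (214 + 305.0) / 138.5 = 3.7473.
t − 10 = e^3.7473 = 42.406, so t = 52.406.
T = 100·t = 5241 K → 5250 K to the nearest 50 K.

5250 K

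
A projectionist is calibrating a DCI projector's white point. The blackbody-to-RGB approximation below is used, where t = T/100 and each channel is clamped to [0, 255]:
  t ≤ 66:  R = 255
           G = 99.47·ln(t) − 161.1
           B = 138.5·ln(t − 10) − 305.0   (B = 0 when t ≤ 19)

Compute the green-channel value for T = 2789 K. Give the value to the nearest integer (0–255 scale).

t = 2789/100 = 27.89; the t ≤ 66 branch applies.
G = 99.47·ln 27.89 − 161.1 = 99.47·3.3283 − 161.1 = 169.963.
Rounded: 170.

170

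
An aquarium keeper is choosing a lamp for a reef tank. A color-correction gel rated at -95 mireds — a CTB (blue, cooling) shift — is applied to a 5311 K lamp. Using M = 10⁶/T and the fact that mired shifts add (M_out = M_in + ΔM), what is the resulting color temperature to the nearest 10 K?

M_in = 10⁶/5311 = 188.29 mireds.
M_out = 188.29 + (-95) = 93.29 mireds.
T_out = 10⁶/93.29 = 10719.4 K → 10720 K.

10720 K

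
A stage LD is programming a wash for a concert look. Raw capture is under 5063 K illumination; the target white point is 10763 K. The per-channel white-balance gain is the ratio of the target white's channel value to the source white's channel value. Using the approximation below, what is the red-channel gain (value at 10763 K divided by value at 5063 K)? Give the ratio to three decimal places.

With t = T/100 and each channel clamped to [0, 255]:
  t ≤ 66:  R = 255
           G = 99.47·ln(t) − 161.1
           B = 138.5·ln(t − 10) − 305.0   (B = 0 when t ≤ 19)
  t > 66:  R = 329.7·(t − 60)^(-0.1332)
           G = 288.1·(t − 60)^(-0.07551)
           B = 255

0.773

At 5063 K (t = 50.63):
  R = 255 by definition for t ≤ 66.
At 10763 K (t = 107.63):
  R = 329.7·(107.63 − 60)^(-0.1332) = 329.7·47.63^(-0.1332) = 329.7·0.59773 = 197.072.
Gain = 197.072 / 255.000 = 0.7728 → 0.773.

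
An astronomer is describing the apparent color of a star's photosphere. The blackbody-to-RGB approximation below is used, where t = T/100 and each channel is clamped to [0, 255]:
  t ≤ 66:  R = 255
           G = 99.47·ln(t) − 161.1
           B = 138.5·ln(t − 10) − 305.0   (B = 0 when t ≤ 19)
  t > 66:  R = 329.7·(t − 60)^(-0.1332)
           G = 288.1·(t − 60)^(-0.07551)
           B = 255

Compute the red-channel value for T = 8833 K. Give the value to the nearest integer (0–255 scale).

211

t = 8833/100 = 88.33; the t > 66 branch applies.
R = 329.7·(88.33 − 60)^(-0.1332) = 329.7·28.33^(-0.1332) = 329.7·0.64056 = 211.193.
Rounded: 211.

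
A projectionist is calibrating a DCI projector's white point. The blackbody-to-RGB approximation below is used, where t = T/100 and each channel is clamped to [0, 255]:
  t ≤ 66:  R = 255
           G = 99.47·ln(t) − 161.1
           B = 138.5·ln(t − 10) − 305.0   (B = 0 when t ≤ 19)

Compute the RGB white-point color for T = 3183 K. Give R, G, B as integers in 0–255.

t = 3183/100 = 31.83; the t ≤ 66 branch applies.
R = 255 by definition for t ≤ 66.
G = 99.47·ln 31.83 − 161.1 = 99.47·3.4604 − 161.1 = 183.107.
B = 138.5·ln(31.83 − 10) − 305.0 = 138.5·ln 21.83 − 305.0 = 138.5·3.0833 − 305.0 = 122.035.
Rounded: (255, 183, 122).

R=255, G=183, B=122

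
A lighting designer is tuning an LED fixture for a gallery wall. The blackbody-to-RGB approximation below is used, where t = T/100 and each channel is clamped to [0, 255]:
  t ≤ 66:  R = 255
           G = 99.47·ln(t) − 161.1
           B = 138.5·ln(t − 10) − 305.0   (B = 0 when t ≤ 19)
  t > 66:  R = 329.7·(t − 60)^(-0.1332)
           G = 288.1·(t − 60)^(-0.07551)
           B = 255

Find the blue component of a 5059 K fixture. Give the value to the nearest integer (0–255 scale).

208

t = 5059/100 = 50.59; the t ≤ 66 branch applies.
B = 138.5·ln(50.59 − 10) − 305.0 = 138.5·ln 40.59 − 305.0 = 138.5·3.7035 − 305.0 = 207.938.
Rounded: 208.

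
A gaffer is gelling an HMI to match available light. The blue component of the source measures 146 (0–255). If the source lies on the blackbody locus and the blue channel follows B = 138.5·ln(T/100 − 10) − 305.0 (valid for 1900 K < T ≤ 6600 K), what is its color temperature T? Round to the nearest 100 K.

3600 K

ln(t − 10) = (146 + 305.0) / 138.5 = 3.2563.
t − 10 = e^3.2563 = 25.954, so t = 35.954.
T = 100·t = 3595 K → 3600 K to the nearest 100 K.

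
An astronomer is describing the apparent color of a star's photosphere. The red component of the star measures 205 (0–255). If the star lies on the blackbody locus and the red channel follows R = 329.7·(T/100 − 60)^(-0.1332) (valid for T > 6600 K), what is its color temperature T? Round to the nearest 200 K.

(t − 60)^(-0.1332) = 205/329.7 = 0.62178.
t − 60 = 0.62178^(1/-0.1332) = 0.62178^(-7.508) = 35.423, so t = 95.423.
T = 100·t = 9542 K → 9600 K to the nearest 200 K.

9600 K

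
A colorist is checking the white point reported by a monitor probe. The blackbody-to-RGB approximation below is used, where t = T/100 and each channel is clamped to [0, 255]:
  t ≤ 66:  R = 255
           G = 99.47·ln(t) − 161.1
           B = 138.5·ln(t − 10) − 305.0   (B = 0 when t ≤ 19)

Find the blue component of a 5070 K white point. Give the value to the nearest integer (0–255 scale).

208

t = 5070/100 = 50.7; the t ≤ 66 branch applies.
B = 138.5·ln(50.7 − 10) − 305.0 = 138.5·ln 40.7 − 305.0 = 138.5·3.7062 − 305.0 = 208.313.
Rounded: 208.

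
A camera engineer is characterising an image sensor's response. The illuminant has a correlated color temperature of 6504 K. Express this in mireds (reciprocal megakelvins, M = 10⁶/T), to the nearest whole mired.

154 mireds

M = 10⁶ / 6504 = 153.752 → 154 mireds.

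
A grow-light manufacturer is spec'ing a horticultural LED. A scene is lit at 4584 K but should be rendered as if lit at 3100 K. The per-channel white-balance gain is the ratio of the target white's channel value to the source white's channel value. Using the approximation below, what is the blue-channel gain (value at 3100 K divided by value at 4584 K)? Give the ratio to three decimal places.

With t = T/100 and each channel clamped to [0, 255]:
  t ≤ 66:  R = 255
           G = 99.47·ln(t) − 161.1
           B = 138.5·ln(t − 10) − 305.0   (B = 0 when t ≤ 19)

0.612

At 4584 K (t = 45.84):
  B = 138.5·ln(45.84 − 10) − 305.0 = 138.5·ln 35.84 − 305.0 = 138.5·3.5791 − 305.0 = 190.700.
At 3100 K (t = 31):
  B = 138.5·ln(31 − 10) − 305.0 = 138.5·ln 21 − 305.0 = 138.5·3.0445 − 305.0 = 116.666.
Gain = 116.666 / 190.700 = 0.6118 → 0.612.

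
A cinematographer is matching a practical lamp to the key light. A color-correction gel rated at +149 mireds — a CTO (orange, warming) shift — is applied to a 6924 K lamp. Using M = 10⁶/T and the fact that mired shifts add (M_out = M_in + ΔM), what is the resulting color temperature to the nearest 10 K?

M_in = 10⁶/6924 = 144.43 mireds.
M_out = 144.43 + (+149) = 293.43 mireds.
T_out = 10⁶/293.43 = 3408.0 K → 3410 K.

3410 K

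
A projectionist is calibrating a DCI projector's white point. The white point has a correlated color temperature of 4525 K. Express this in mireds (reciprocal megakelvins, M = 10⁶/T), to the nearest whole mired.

M = 10⁶ / 4525 = 220.994 → 221 mireds.

221 mireds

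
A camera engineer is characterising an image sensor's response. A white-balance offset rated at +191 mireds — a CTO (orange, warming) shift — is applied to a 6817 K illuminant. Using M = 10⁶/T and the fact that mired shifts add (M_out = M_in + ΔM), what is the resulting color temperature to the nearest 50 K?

M_in = 10⁶/6817 = 146.69 mireds.
M_out = 146.69 + (+191) = 337.69 mireds.
T_out = 10⁶/337.69 = 2961.3 K → 2950 K.

2950 K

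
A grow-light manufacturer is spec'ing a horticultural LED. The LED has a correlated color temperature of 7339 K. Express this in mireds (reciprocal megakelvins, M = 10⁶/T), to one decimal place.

M = 10⁶ / 7339 = 136.258 → 136.3 mireds.

136.3 mireds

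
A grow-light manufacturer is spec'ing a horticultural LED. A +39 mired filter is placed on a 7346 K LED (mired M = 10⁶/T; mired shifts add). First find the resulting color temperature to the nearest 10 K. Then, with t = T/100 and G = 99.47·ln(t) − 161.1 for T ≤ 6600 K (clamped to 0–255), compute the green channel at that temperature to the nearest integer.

M_in = 10⁶/7346 = 136.13; M_out = 136.13 + (+39) = 175.13.
T_out = 10⁶/175.13 = 5710.1 K → 5710 K; t = 57.1.
G = 99.47·ln 57.1 − 161.1 = 99.47·4.0448 − 161.1 = 241.237.
Rounded: 241.

241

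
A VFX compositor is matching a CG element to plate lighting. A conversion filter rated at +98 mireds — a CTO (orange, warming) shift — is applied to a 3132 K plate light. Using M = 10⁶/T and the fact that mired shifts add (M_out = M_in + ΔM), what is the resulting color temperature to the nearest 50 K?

M_in = 10⁶/3132 = 319.28 mireds.
M_out = 319.28 + (+98) = 417.28 mireds.
T_out = 10⁶/417.28 = 2396.4 K → 2400 K.

2400 K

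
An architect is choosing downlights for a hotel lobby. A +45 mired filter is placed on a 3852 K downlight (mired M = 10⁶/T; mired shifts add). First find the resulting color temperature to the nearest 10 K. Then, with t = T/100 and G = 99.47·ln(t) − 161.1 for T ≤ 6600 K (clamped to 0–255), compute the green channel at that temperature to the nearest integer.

M_in = 10⁶/3852 = 259.61; M_out = 259.61 + (+45) = 304.61.
T_out = 10⁶/304.61 = 3282.9 K → 3280 K; t = 32.8.
G = 99.47·ln 32.8 − 161.1 = 99.47·3.4904 − 161.1 = 186.093.
Rounded: 186.

186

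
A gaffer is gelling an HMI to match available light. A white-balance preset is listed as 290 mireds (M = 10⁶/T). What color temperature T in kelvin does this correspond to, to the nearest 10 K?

3450 K

T = 10⁶ / 290 = 3448.28 K → 3450 K.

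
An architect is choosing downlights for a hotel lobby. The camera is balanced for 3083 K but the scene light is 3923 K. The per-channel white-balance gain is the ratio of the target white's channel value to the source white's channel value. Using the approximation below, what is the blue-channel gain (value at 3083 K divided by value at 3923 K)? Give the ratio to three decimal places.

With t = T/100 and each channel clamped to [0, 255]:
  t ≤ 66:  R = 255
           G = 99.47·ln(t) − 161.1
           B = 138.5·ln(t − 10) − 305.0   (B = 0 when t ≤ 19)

At 3923 K (t = 39.23):
  B = 138.5·ln(39.23 − 10) − 305.0 = 138.5·ln 29.23 − 305.0 = 138.5·3.3752 − 305.0 = 162.465.
At 3083 K (t = 30.83):
  B = 138.5·ln(30.83 − 10) − 305.0 = 138.5·ln 20.83 − 305.0 = 138.5·3.0364 − 305.0 = 115.541.
Gain = 115.541 / 162.465 = 0.7112 → 0.711.

0.711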